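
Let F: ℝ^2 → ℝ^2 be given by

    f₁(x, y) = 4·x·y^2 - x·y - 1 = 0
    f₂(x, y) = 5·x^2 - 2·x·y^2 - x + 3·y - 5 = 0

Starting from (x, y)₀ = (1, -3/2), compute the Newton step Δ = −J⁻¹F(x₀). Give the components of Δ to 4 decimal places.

(0.2908, 0.9657)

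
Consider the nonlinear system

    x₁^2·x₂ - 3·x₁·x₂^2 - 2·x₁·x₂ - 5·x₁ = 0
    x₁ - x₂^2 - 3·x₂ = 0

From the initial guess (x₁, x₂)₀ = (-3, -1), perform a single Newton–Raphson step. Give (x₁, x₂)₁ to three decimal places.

(1.000, 2.000)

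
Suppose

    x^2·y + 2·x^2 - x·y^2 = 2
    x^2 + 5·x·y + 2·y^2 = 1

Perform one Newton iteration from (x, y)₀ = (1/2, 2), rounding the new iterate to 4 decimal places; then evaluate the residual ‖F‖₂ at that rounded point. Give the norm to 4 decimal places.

1.6981

At (1/2, 2): F = (-3.0000, 12.2500).
Jacobian J = [[2·x·y + 4·x - y^2, x^2 - 2·x·y], [2·x + 5·y, 5·x + 4·y]].
At the point, J = [[0.0000, -1.7500], [11.0000, 10.5000]] (det J = 19.2500).
Solving J·Δ = −F gives Δ = (0.5227, -1.7143).
Then the next iterate is (x, y)₁ = (1.0227, 0.2857).
Re-evaluating at (1.0227, 0.2857): F = (0.307171, 1.670091), so ‖F‖₂ = 1.6981.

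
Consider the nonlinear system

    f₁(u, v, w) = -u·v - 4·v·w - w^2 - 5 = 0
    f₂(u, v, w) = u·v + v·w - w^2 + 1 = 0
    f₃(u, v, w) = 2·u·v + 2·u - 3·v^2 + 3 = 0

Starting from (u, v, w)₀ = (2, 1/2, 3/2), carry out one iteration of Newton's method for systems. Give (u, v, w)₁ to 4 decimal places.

(-0.5632, -0.0603, 0.4029)

At (2, 1/2, 3/2): F = (-11.2500, 0.5000, 8.2500).
Jacobian J = [[-v, -u - 4·w, -4·v - 2·w], [v, u + w, v - 2·w], [2·v + 2, 2·u - 6·v, 0]].
At the point, J = [[-0.5000, -8.0000, -5.0000], [0.5000, 3.5000, -2.5000], [3.0000, 1.0000, 0.0000]] (det J = 108.7500).
Solving J·Δ = −F gives Δ = (-2.5632, -0.5603, -1.0971).
Then the next iterate is (u, v, w)₁ = (-0.5632, -0.0603, 0.4029).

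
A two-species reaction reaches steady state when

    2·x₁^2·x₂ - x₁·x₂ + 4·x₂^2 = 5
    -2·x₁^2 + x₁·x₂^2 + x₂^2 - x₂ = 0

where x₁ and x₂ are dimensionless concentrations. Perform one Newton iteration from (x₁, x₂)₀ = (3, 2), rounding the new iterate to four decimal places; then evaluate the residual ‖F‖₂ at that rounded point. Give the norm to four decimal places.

At (3, 2): F = (41.0000, -4.0000).
Jacobian J = [[4·x₁·x₂ - x₂, 2·x₁^2 - x₁ + 8·x₂], [-4·x₁ + x₂^2, 2·x₁·x₂ + 2·x₂ - 1]].
At the point, J = [[22.0000, 31.0000], [-8.0000, 15.0000]] (det J = 578.0000).
Solving J·Δ = −F gives Δ = (-1.2785, -0.4152).
Then the next iterate is (x₁, x₂)₁ = (1.7215, 1.5848).
Re-evaluating at (1.7215, 1.5848): F = (11.711438, -0.676629), so ‖F‖₂ = 11.7310.

11.7310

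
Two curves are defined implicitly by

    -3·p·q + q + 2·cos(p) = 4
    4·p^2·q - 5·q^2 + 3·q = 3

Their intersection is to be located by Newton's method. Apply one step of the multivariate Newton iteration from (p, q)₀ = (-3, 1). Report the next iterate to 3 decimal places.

(-1.800, 0.924)

At (-3, 1): F = (4.02002, 31.000).
Jacobian J = [[-3·q - 2·sin(p), -3·p + 1], [8·p·q, 4·p^2 - 10·q + 3]].
At the point, J = [[-2.71776, 10.000], [-24.000, 29.000]] (det J = 161.18496).
Solving J·Δ = −F gives Δ = (1.200, -0.076).
Then the next iterate is (p, q)₁ = (-1.800, 0.924).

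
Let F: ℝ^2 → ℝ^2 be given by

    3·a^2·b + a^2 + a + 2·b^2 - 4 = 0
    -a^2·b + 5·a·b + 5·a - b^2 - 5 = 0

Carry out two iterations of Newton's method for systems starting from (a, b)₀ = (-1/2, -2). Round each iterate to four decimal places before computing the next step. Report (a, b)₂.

At (-1/2, -2): F = (2.2500, -6.0000).
Jacobian J = [[6·a·b + 2·a + 1, 3·a^2 + 4·b], [-2·a·b + 5·b + 5, -a^2 + 5·a - 2·b]].
At the point, J = [[6.0000, -7.2500], [-7.0000, 1.2500]] (det J = -43.2500).
Solving J·Δ = −F gives Δ = (-0.9408, -0.4682).
Then the next iterate is (a, b)₁ = (-1.4408, -2.4682).
Round to (-1.4408, -2.4682) and repeat: F = (-6.552116, 4.608649), J = [[19.455495, -3.645086], [-14.453365, -4.343505]].
Δ = (0.3299, -0.0367), so (a, b)₂ = (-1.1109, -2.5049).

(-1.1109, -2.5049)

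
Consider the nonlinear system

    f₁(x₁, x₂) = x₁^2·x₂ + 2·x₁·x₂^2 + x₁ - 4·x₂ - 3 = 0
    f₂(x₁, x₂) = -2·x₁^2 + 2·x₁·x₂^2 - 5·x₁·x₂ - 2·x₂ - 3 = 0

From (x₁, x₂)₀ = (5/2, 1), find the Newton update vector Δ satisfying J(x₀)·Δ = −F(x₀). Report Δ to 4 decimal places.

(-2.2383, 0.9108)

At (5/2, 1): F = (6.7500, -25.0000).
Jacobian J = [[2·x₁·x₂ + 2·x₂^2 + 1, x₁^2 + 4·x₁·x₂ - 4], [-4·x₁ + 2·x₂^2 - 5·x₂, 4·x₁·x₂ - 5·x₁ - 2]].
At the point, J = [[8.0000, 12.2500], [-13.0000, -4.5000]] (det J = 123.2500).
Solving J·Δ = −F gives Δ = (-2.2383, 0.9108).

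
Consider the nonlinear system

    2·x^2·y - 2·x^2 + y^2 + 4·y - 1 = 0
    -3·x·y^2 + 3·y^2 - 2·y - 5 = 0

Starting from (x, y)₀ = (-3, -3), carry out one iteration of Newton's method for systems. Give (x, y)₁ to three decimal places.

(-1.756, -1.981)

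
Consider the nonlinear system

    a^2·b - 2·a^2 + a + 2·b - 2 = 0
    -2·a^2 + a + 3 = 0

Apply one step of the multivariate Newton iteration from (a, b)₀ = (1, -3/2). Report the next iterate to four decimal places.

At (1, -3/2): F = (-7.5000, 2.0000).
Jacobian J = [[2·a·b - 4·a + 1, a^2 + 2], [-4·a + 1, 0]].
At the point, J = [[-6.0000, 3.0000], [-3.0000, 0.0000]] (det J = 9.0000).
Solving J·Δ = −F gives Δ = (0.6667, 3.8333).
Then the next iterate is (a, b)₁ = (1.6667, 2.3333).

(1.6667, 2.3333)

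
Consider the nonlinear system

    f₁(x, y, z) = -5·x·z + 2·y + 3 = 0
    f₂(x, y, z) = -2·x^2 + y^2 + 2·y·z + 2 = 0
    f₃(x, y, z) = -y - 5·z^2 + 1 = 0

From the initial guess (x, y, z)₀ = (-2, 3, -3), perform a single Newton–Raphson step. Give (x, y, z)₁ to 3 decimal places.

At (-2, 3, -3): F = (-21.000, -15.000, -47.000).
Jacobian J = [[-5·z, 2, -5·x], [-4·x, 2·y + 2·z, 2·y], [0, -1, -10·z]].
At the point, J = [[15.000, 2.000, 10.000], [8.000, 0.000, 6.000], [0.000, -1.000, 30.000]] (det J = -470.000).
Solving J·Δ = −F gives Δ = (0.766, -2.638, 1.479).
Then the next iterate is (x, y, z)₁ = (-1.234, 0.362, -1.521).

(-1.234, 0.362, -1.521)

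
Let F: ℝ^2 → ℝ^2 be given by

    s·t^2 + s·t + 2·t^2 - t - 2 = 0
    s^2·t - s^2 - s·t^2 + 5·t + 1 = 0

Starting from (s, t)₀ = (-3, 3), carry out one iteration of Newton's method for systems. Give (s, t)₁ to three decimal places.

At (-3, 3): F = (-23.000, 61.000).
Jacobian J = [[t^2 + t, 2·s·t + s + 4·t - 1], [2·s·t - 2·s - t^2, s^2 - 2·s·t + 5]].
At the point, J = [[12.000, -10.000], [-21.000, 32.000]] (det J = 174.000).
Solving J·Δ = −F gives Δ = (0.724, -1.431).
Then the next iterate is (s, t)₁ = (-2.276, 1.569).

(-2.276, 1.569)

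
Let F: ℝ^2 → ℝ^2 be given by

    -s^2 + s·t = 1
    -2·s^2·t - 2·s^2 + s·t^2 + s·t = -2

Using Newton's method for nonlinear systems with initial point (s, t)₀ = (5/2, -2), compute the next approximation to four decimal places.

At (5/2, -2): F = (-12.2500, 19.5000).
Jacobian J = [[-2·s + t, s], [-4·s·t - 4·s + t^2 + t, -2·s^2 + 2·s·t + s]].
At the point, J = [[-7.0000, 2.5000], [12.0000, -20.0000]] (det J = 110.0000).
Solving J·Δ = −F gives Δ = (-1.7841, -0.0955).
Then the next iterate is (s, t)₁ = (0.7159, -2.0955).

(0.7159, -2.0955)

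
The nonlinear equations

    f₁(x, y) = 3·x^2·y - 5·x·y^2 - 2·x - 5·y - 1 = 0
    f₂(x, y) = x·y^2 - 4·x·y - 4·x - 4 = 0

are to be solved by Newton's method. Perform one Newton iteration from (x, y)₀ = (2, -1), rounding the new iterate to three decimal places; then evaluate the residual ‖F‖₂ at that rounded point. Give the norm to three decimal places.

At (2, -1): F = (-22.000, -2.000).
Jacobian J = [[6·x·y - 5·y^2 - 2, 3·x^2 - 10·x·y - 5], [y^2 - 4·y - 4, 2·x·y - 4·x]].
At the point, J = [[-19.000, 27.000], [1.000, -12.000]] (det J = 201.000).
Solving J·Δ = −F gives Δ = (-1.582, -0.299).
Then the next iterate is (x, y)₁ = (0.418, -1.299).
Re-evaluating at (0.418, -1.299): F = (0.45143, -2.79474), so ‖F‖₂ = 2.831.

2.831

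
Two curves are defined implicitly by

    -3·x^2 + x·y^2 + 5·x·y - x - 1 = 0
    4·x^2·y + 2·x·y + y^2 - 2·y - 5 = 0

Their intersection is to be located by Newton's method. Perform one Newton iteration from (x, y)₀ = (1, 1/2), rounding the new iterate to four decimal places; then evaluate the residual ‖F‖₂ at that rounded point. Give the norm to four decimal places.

0.8390

At (1, 1/2): F = (-2.2500, -2.7500).
Jacobian J = [[-6·x + y^2 + 5·y - 1, 2·x·y + 5·x], [8·x·y + 2·y, 4·x^2 + 2·x + 2·y - 2]].
At the point, J = [[-4.2500, 6.0000], [5.0000, 5.0000]] (det J = -51.2500).
Solving J·Δ = −F gives Δ = (0.1024, 0.4476).
Then the next iterate is (x, y)₁ = (1.1024, 0.9476).
Re-evaluating at (1.1024, 0.9476): F = (0.464809, 0.698433), so ‖F‖₂ = 0.8390.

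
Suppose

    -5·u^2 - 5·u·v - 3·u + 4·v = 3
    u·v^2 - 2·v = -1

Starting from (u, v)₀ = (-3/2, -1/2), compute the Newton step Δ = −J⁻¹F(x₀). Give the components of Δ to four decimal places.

(-1.0802, 2.7099)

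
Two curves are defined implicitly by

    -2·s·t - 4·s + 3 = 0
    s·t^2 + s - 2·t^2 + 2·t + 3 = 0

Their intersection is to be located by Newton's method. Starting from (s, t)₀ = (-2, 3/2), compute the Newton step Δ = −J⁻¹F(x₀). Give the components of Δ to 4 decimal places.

(2.6316, 0.3553)

At (-2, 3/2): F = (17.0000, -5.0000).
Jacobian J = [[-2·t - 4, -2·s], [t^2 + 1, 2·s·t - 4·t + 2]].
At the point, J = [[-7.0000, 4.0000], [3.2500, -10.0000]] (det J = 57.0000).
Solving J·Δ = −F gives Δ = (2.6316, 0.3553).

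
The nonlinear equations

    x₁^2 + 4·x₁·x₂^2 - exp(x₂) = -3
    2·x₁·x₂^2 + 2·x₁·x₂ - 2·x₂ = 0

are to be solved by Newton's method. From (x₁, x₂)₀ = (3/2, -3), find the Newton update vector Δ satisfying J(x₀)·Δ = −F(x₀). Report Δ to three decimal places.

(-0.613, 0.979)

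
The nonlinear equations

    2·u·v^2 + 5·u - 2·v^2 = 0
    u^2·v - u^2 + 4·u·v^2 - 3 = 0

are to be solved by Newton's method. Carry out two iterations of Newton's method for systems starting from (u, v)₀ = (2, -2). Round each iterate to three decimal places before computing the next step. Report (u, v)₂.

At (2, -2): F = (18.000, 17.000).
Jacobian J = [[2·v^2 + 5, 4·u·v - 4·v], [2·u·v - 2·u + 4·v^2, u^2 + 8·u·v]].
At the point, J = [[13.000, -8.000], [4.000, -28.000]] (det J = -332.000).
Solving J·Δ = −F gives Δ = (-1.108, 0.449).
Then the next iterate is (u, v)₁ = (0.892, -1.551).
Round to (0.892, -1.551) and repeat: F = (3.94039, 3.55345), J = [[9.81120, 0.67003], [5.07142, -10.27227]].
Δ = (-0.411, 0.143), so (u, v)₂ = (0.481, -1.408).

(0.481, -1.408)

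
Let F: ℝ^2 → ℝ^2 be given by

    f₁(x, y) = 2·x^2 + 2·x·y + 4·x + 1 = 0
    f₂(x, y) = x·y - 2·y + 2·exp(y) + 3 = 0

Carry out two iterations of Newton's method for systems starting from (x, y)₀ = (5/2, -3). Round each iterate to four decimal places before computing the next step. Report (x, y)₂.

(2.6265, -4.8176)

At (5/2, -3): F = (8.5000, 1.599574).
Jacobian J = [[4·x + 2·y + 4, 2·x], [y, x + 2·exp(y) - 2]].
At the point, J = [[8.0000, 5.0000], [-3.0000, 0.599574]] (det J = 19.796593).
Solving J·Δ = −F gives Δ = (0.1466, -1.9345).
Then the next iterate is (x, y)₁ = (2.6466, -4.9345).
Round to (2.6466, -4.9345) and repeat: F = (-0.523912, -0.176260), J = [[4.7174, 5.2932], [-4.9345, 0.660988]].
Δ = (-0.0201, 0.1169), so (x, y)₂ = (2.6265, -4.8176).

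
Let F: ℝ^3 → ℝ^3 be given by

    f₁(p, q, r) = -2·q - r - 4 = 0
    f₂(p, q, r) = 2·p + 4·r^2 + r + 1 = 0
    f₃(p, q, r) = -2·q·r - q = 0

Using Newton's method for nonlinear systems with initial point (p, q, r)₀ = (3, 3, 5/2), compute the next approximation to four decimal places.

(-82.5000, -6.5000, 9.0000)

At (3, 3, 5/2): F = (-12.5000, 34.5000, -18.0000).
Jacobian J = [[0, -2, -1], [2, 0, 8·r + 1], [0, -2·r - 1, -2·q]].
At the point, J = [[0.0000, -2.0000, -1.0000], [2.0000, 0.0000, 21.0000], [0.0000, -6.0000, -6.0000]] (det J = -12.0000).
Solving J·Δ = −F gives Δ = (-85.5000, -9.5000, 6.5000).
Then the next iterate is (p, q, r)₁ = (-82.5000, -6.5000, 9.0000).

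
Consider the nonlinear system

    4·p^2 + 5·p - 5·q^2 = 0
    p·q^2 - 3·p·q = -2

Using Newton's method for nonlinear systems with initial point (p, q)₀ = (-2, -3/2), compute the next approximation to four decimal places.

At (-2, -3/2): F = (-5.2500, -11.5000).
Jacobian J = [[8·p + 5, -10·q], [q^2 - 3·q, 2·p·q - 3·p]].
At the point, J = [[-11.0000, 15.0000], [6.7500, 12.0000]] (det J = -233.2500).
Solving J·Δ = −F gives Δ = (0.4695, 0.6943).
Then the next iterate is (p, q)₁ = (-1.5305, -0.8057).

(-1.5305, -0.8057)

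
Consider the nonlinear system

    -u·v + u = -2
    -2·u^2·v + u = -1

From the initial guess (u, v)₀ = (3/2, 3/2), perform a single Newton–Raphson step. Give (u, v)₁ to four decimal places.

At (3/2, 3/2): F = (1.2500, -4.2500).
Jacobian J = [[-v + 1, -u], [-4·u·v + 1, -2·u^2]].
At the point, J = [[-0.5000, -1.5000], [-8.0000, -4.5000]] (det J = -9.7500).
Solving J·Δ = −F gives Δ = (-1.2308, 1.2436).
Then the next iterate is (u, v)₁ = (0.2692, 2.7436).

(0.2692, 2.7436)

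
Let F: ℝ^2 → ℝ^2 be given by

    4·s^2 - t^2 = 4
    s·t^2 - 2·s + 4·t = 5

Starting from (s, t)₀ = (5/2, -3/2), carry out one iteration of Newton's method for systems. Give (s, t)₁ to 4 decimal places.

At (5/2, -3/2): F = (18.7500, -10.3750).
Jacobian J = [[8·s, -2·t], [t^2 - 2, 2·s·t + 4]].
At the point, J = [[20.0000, 3.0000], [0.2500, -3.5000]] (det J = -70.7500).
Solving J·Δ = −F gives Δ = (-0.4876, -2.9991).
Then the next iterate is (s, t)₁ = (2.0124, -4.4991).

(2.0124, -4.4991)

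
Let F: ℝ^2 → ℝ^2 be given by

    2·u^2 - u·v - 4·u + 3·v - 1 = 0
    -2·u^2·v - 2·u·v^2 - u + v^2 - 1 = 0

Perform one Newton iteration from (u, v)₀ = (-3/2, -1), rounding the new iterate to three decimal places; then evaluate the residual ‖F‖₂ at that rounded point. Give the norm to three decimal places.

At (-3/2, -1): F = (5.000, 9.000).
Jacobian J = [[4·u - v - 4, -u + 3], [-4·u·v - 2·v^2 - 1, -2·u^2 - 4·u·v + 2·v]].
At the point, J = [[-9.000, 4.500], [-9.000, -12.500]] (det J = 153.000).
Solving J·Δ = −F gives Δ = (0.673, 0.235).
Then the next iterate is (u, v)₁ = (-0.827, -0.765).
Re-evaluating at (-0.827, -0.765): F = (0.74820, 2.42660), so ‖F‖₂ = 2.539.

2.539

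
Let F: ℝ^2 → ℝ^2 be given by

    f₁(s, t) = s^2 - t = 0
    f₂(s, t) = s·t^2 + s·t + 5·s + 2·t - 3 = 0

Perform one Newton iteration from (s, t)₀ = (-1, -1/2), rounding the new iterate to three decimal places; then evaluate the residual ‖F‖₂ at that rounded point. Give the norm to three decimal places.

1277.099

At (-1, -1/2): F = (1.500, -8.750).
Jacobian J = [[2·s, -1], [t^2 + t + 5, 2·s·t + s + 2]].
At the point, J = [[-2.000, -1.000], [4.750, 2.000]] (det J = 0.750).
Solving J·Δ = −F gives Δ = (7.667, -13.833).
Then the next iterate is (s, t)₁ = (6.667, -14.333).
Re-evaluating at (6.667, -14.333): F = (58.78189, 1275.74529), so ‖F‖₂ = 1277.099.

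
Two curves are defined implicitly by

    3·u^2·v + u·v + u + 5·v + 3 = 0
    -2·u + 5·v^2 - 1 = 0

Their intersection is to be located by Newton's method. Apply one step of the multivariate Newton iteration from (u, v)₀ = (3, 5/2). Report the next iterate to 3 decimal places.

At (3, 5/2): F = (93.500, 24.250).
Jacobian J = [[6·u·v + v + 1, 3·u^2 + u + 5], [-2, 10·v]].
At the point, J = [[48.500, 35.000], [-2.000, 25.000]] (det J = 1282.500).
Solving J·Δ = −F gives Δ = (-1.161, -1.063).
Then the next iterate is (u, v)₁ = (1.839, 1.437).

(1.839, 1.437)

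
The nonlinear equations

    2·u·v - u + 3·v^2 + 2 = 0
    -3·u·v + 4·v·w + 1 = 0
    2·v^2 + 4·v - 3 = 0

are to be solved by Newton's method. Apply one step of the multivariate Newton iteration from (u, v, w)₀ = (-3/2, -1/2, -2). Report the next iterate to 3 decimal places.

At (-3/2, -1/2, -2): F = (5.750, 2.750, -4.500).
Jacobian J = [[2·v - 1, 2·u + 6·v, 0], [-3·v, -3·u + 4·w, 4·v], [0, 4·v + 4, 0]].
At the point, J = [[-2.000, -6.000, 0.000], [1.500, -3.500, -2.000], [0.000, 2.000, 0.000]] (det J = -8.000).
Solving J·Δ = −F gives Δ = (-3.875, 2.250, -5.469).
Then the next iterate is (u, v, w)₁ = (-5.375, 1.750, -7.469).

(-5.375, 1.750, -7.469)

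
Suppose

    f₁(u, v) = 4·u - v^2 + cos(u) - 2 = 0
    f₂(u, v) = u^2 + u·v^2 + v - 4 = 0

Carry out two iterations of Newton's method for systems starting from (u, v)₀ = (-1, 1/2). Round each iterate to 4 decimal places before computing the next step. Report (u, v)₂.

At (-1, 1/2): F = (-5.709698, -2.7500).
Jacobian J = [[-sin(u) + 4, -2·v], [2·u + v^2, 2·u·v + 1]].
At the point, J = [[4.841471, -1.0000], [-1.7500, 0.0000]] (det J = -1.7500).
Solving J·Δ = −F gives Δ = (-1.5714, -13.3177).
Then the next iterate is (u, v)₁ = (-2.5714, -12.8177).
Round to (-2.5714, -12.8177) and repeat: F = (-177.420830, -432.669736), J = [[4.539794, 25.6354], [159.150633, 66.918868]].
Δ = (-0.2069, 6.9576), so (u, v)₂ = (-2.7783, -5.8601).

(-2.7783, -5.8601)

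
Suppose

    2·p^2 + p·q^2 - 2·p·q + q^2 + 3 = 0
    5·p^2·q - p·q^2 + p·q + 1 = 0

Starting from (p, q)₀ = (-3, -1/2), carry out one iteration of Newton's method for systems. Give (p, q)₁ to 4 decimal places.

(-1.4313, -0.5796)

At (-3, -1/2): F = (17.5000, -19.2500).
Jacobian J = [[4·p + q^2 - 2·q, 2·p·q - 2·p + 2·q], [10·p·q - q^2 + q, 5·p^2 - 2·p·q + p]].
At the point, J = [[-10.7500, 8.0000], [14.2500, 39.0000]] (det J = -533.2500).
Solving J·Δ = −F gives Δ = (1.5687, -0.0796).
Then the next iterate is (p, q)₁ = (-1.4313, -0.5796).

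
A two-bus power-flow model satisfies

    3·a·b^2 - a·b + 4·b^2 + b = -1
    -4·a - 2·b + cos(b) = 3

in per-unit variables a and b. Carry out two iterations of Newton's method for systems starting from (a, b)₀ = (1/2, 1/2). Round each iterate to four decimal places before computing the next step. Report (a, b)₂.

At (1/2, 1/2): F = (2.6250, -5.122417).
Jacobian J = [[3·b^2 - b, 6·a·b - a + 8·b + 1], [-4, -sin(b) - 2]].
At the point, J = [[0.2500, 6.0000], [-4.0000, -2.479426]] (det J = 23.380144).
Solving J·Δ = −F gives Δ = (-1.0362, -0.3943).
Then the next iterate is (a, b)₁ = (-0.5362, 0.1057).
Round to (-0.5362, 0.1057) and repeat: F = (1.189094, -0.072181), J = [[-0.072183, 2.041742], [-4.0000, -2.105503]].
Δ = (0.2832, -0.5724), so (a, b)₂ = (-0.2530, -0.4667).

(-0.2530, -0.4667)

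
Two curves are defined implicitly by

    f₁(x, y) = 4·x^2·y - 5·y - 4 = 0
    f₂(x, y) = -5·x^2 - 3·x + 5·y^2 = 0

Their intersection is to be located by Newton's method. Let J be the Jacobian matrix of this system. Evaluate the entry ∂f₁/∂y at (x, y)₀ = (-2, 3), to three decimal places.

∂f₁/∂y = 4·x^2 - 5.
At (-2, 3) this is 11.000.

11.000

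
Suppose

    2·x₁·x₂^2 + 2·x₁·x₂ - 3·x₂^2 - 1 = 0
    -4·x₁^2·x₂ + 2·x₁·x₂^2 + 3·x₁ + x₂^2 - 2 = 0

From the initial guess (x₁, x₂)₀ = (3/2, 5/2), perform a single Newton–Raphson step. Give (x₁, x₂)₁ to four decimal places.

(1.2606, 1.7299)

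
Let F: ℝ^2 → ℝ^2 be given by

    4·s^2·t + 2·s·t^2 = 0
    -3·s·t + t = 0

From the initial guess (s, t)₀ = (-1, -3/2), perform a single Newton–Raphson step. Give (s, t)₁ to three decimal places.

At (-1, -3/2): F = (-10.500, -6.000).
Jacobian J = [[8·s·t + 2·t^2, 4·s^2 + 4·s·t], [-3·t, -3·s + 1]].
At the point, J = [[16.500, 10.000], [4.500, 4.000]] (det J = 21.000).
Solving J·Δ = −F gives Δ = (-0.857, 2.464).
Then the next iterate is (s, t)₁ = (-1.857, 0.964).

(-1.857, 0.964)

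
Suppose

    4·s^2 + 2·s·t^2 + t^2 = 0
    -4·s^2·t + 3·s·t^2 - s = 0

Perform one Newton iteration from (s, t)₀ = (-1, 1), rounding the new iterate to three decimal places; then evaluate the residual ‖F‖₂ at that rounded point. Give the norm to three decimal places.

1.840

At (-1, 1): F = (3.000, -6.000).
Jacobian J = [[8·s + 2·t^2, 4·s·t + 2·t], [-8·s·t + 3·t^2 - 1, -4·s^2 + 6·s·t]].
At the point, J = [[-6.000, -2.000], [10.000, -10.000]] (det J = 80.000).
Solving J·Δ = −F gives Δ = (0.525, -0.075).
Then the next iterate is (s, t)₁ = (-0.475, 0.925).
Re-evaluating at (-0.475, 0.925): F = (0.94528, -1.57908), so ‖F‖₂ = 1.840.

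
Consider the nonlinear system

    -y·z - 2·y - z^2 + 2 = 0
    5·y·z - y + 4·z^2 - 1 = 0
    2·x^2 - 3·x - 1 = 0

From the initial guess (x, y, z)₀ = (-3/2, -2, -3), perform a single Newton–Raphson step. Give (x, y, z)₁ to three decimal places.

(-0.611, 0.447, -2.181)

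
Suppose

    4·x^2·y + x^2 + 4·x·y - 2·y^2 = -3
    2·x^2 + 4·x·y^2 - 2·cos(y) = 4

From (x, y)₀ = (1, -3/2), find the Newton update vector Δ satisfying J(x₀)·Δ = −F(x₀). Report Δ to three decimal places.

At (1, -3/2): F = (-12.500, 6.85853).
Jacobian J = [[8·x·y + 2·x + 4·y, 4·x^2 + 4·x - 4·y], [4·x + 4·y^2, 8·x·y + 2·sin(y)]].
At the point, J = [[-16.000, 14.000], [13.000, -13.99499]] (det J = 41.91984).
Solving J·Δ = −F gives Δ = (-1.883, -1.259).

(-1.883, -1.259)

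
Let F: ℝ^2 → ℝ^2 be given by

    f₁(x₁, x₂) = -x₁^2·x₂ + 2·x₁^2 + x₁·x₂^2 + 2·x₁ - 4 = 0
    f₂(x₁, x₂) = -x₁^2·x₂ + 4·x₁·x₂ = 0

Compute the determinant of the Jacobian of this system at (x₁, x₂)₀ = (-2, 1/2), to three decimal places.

J = [[-2·x₁·x₂ + 4·x₁ + x₂^2 + 2, -x₁^2 + 2·x₁·x₂], [-2·x₁·x₂ + 4·x₂, -x₁^2 + 4·x₁]].
At the point, J = [[-3.750, -6.000], [4.000, -12.000]].
det J = 69.000.

69.000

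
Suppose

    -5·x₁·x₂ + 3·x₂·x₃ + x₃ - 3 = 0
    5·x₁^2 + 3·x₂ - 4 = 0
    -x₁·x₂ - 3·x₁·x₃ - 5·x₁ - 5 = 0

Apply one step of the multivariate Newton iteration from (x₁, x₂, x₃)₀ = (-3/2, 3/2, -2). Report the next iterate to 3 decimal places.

(-1.062, -0.225, -0.432)

At (-3/2, 3/2, -2): F = (-2.750, 11.750, -4.250).
Jacobian J = [[-5·x₂, -5·x₁ + 3·x₃, 3·x₂ + 1], [10·x₁, 3, 0], [-x₂ - 3·x₃ - 5, -x₁, -3·x₁]].
At the point, J = [[-7.500, 1.500, 5.500], [-15.000, 3.000, 0.000], [-0.500, 1.500, 4.500]] (det J = -115.500).
Solving J·Δ = −F gives Δ = (0.438, -1.725, 1.568).
Then the next iterate is (x₁, x₂, x₃)₁ = (-1.062, -0.225, -0.432).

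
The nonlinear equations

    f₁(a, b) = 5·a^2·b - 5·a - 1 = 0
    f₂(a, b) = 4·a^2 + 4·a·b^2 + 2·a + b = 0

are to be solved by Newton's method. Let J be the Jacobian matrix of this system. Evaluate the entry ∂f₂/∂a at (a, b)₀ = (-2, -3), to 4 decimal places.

∂f₂/∂a = 8·a + 4·b^2 + 2.
At (-2, -3) this is 22.0000.

22.0000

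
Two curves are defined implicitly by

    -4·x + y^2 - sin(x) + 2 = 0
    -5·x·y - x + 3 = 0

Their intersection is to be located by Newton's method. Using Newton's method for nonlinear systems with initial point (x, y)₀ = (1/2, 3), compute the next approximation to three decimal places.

At (1/2, 3): F = (8.52057, -5.000).
Jacobian J = [[-cos(x) - 4, 2·y], [-5·y - 1, -5·x]].
At the point, J = [[-4.87758, 6.000], [-16.000, -2.500]] (det J = 108.19396).
Solving J·Δ = −F gives Δ = (-0.080, -1.485).
Then the next iterate is (x, y)₁ = (0.420, 1.515).

(0.420, 1.515)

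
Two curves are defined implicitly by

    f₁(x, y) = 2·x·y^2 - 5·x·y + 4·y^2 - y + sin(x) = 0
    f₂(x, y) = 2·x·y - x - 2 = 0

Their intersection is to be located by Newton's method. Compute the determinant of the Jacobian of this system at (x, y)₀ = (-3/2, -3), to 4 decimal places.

-95.7122

J = [[2·y^2 - 5·y + cos(x), 4·x·y - 5·x + 8·y - 1], [2·y - 1, 2·x]].
At the point, J = [[33.070737, 0.5000], [-7.0000, -3.0000]].
det J = -95.7122.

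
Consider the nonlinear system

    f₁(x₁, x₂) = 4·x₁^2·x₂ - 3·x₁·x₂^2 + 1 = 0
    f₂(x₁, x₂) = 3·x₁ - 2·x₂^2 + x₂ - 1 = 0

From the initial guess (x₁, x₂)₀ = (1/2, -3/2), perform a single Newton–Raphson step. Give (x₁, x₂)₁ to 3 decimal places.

At (1/2, -3/2): F = (-3.875, -5.500).
Jacobian J = [[8·x₁·x₂ - 3·x₂^2, 4·x₁^2 - 6·x₁·x₂], [3, -4·x₂ + 1]].
At the point, J = [[-12.750, 5.500], [3.000, 7.000]] (det J = -105.750).
Solving J·Δ = −F gives Δ = (0.030, 0.773).
Then the next iterate is (x₁, x₂)₁ = (0.530, -0.727).

(0.530, -0.727)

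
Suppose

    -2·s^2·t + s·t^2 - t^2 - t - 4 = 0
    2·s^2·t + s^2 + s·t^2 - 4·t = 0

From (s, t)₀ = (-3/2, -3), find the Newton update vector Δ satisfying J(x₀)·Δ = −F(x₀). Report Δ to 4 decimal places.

At (-3/2, -3): F = (-10.0000, -12.7500).
Jacobian J = [[-4·s·t + t^2, -2·s^2 + 2·s·t - 2·t - 1], [4·s·t + 2·s + t^2, 2·s^2 + 2·s·t - 4]].
At the point, J = [[-9.0000, 9.5000], [24.0000, 9.5000]] (det J = -313.5000).
Solving J·Δ = −F gives Δ = (0.0833, 1.1316).

(0.0833, 1.1316)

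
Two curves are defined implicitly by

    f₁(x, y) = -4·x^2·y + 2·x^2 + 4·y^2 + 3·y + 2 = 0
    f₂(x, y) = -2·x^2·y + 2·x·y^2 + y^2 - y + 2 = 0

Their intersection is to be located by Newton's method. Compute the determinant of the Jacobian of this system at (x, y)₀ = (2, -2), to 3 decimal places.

-464.000

J = [[-8·x·y + 4·x, -4·x^2 + 8·y + 3], [-4·x·y + 2·y^2, -2·x^2 + 4·x·y + 2·y - 1]].
At the point, J = [[40.000, -29.000], [24.000, -29.000]].
det J = -464.000.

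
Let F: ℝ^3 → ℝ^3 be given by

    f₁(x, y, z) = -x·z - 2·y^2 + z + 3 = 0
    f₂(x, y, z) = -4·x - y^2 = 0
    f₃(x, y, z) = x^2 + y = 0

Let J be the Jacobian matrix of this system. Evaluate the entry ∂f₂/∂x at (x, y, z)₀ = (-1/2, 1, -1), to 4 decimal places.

-4.0000

∂f₂/∂x = -4.
At (-1/2, 1, -1) this is -4.0000.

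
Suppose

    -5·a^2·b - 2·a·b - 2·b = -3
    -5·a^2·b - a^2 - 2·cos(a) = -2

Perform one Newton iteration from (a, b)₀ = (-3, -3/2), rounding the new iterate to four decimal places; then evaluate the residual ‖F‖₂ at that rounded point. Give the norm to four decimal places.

26.6876

At (-3, -3/2): F = (64.5000, 62.479985).
Jacobian J = [[-10·a·b - 2·b, -5·a^2 - 2·a - 2], [-10·a·b - 2·a + 2·sin(a), -5·a^2]].
At the point, J = [[-42.0000, -41.0000], [-39.282240, -45.0000]] (det J = 279.428159).
Solving J·Δ = −F gives Δ = (1.2197, 0.3237).
Then the next iterate is (a, b)₁ = (-1.7803, -1.1763).
Re-evaluating at (-1.7803, -1.1763): F = (19.805493, 17.887707), so ‖F‖₂ = 26.6876.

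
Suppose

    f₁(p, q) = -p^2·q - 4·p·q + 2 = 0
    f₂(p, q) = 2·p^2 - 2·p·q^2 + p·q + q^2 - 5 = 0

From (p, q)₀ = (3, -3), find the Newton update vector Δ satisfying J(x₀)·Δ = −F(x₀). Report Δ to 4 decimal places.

(-1.6030, 0.8052)

At (3, -3): F = (65.0000, -41.0000).
Jacobian J = [[-2·p·q - 4·q, -p^2 - 4·p], [4·p - 2·q^2 + q, -4·p·q + p + 2·q]].
At the point, J = [[30.0000, -21.0000], [-9.0000, 33.0000]] (det J = 801.0000).
Solving J·Δ = −F gives Δ = (-1.6030, 0.8052).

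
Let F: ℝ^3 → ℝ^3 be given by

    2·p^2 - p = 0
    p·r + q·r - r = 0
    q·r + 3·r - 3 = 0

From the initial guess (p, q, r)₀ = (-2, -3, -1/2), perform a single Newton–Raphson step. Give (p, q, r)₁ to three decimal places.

(-0.889, -9.000, 0.407)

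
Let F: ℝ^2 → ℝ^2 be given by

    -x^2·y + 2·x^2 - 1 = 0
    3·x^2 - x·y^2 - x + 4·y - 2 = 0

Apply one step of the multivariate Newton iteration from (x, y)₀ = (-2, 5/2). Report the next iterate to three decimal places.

(-0.041, 2.730)

At (-2, 5/2): F = (-3.000, 34.500).
Jacobian J = [[-2·x·y + 4·x, -x^2], [6·x - y^2 - 1, -2·x·y + 4]].
At the point, J = [[2.000, -4.000], [-19.250, 14.000]] (det J = -49.000).
Solving J·Δ = −F gives Δ = (1.959, 0.230).
Then the next iterate is (x, y)₁ = (-0.041, 2.730).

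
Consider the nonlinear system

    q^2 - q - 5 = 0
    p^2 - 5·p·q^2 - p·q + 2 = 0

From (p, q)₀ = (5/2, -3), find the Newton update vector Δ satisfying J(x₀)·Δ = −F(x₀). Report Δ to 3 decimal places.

(-0.655, 1.000)

At (5/2, -3): F = (7.000, -96.750).
Jacobian J = [[0, 2·q - 1], [2·p - 5·q^2 - q, -10·p·q - p]].
At the point, J = [[0.000, -7.000], [-37.000, 72.500]] (det J = -259.000).
Solving J·Δ = −F gives Δ = (-0.655, 1.000).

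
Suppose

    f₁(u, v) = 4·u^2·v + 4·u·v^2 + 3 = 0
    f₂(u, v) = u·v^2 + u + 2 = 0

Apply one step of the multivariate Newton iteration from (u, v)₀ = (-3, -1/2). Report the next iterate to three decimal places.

At (-3, -1/2): F = (-18.000, -1.750).
Jacobian J = [[8·u·v + 4·v^2, 4·u^2 + 8·u·v], [v^2 + 1, 2·u·v]].
At the point, J = [[13.000, 48.000], [1.250, 3.000]] (det J = -21.000).
Solving J·Δ = −F gives Δ = (1.429, -0.012).
Then the next iterate is (u, v)₁ = (-1.571, -0.512).

(-1.571, -0.512)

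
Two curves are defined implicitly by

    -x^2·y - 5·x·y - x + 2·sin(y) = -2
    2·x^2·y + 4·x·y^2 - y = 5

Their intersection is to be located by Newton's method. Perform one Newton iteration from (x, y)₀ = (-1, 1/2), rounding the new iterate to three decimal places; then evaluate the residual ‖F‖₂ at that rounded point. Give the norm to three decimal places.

At (-1, 1/2): F = (5.95885, -5.500).
Jacobian J = [[-2·x·y - 5·y - 1, -x^2 - 5·x + 2·cos(y)], [4·x·y + 4·y^2, 2·x^2 + 8·x·y - 1]].
At the point, J = [[-2.500, 5.75517], [-1.000, -3.000]] (det J = 13.25517).
Solving J·Δ = −F gives Δ = (-1.039, -1.487).
Then the next iterate is (x, y)₁ = (-2.039, -0.987).
Re-evaluating at (-2.039, -0.987): F = (-3.58874, -20.16527), so ‖F‖₂ = 20.482.

20.482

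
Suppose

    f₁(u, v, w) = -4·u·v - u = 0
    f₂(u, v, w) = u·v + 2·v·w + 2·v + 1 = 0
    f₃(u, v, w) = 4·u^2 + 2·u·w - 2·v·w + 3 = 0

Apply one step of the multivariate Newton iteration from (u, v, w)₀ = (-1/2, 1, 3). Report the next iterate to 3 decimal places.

At (-1/2, 1, 3): F = (2.500, 8.500, -5.000).
Jacobian J = [[-4·v - 1, -4·u, 0], [v, u + 2·w + 2, 2·v], [8·u + 2·w, -2·w, 2·u - 2·v]].
At the point, J = [[-5.000, 2.000, 0.000], [1.000, 7.500, 2.000], [2.000, -6.000, -3.000]] (det J = 66.500).
Solving J·Δ = −F gives Δ = (-0.071, -1.429, 1.143).
Then the next iterate is (u, v, w)₁ = (-0.571, -0.429, 4.143).

(-0.571, -0.429, 4.143)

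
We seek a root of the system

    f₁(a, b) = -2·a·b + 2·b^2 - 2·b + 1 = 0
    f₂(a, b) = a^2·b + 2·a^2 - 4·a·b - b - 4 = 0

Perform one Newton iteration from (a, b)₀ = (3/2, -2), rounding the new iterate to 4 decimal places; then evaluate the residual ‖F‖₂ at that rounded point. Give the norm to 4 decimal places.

4.7914

At (3/2, -2): F = (19.0000, 10.0000).
Jacobian J = [[-2·b, -2·a + 4·b - 2], [2·a·b + 4·a - 4·b, a^2 - 4·a - 1]].
At the point, J = [[4.0000, -13.0000], [8.0000, -4.7500]] (det J = 85.0000).
Solving J·Δ = −F gives Δ = (-0.4676, 1.3176).
Then the next iterate is (a, b)₁ = (1.0324, -0.6824).
Re-evaluating at (1.0324, -0.6824): F = (4.705159, 0.904803), so ‖F‖₂ = 4.7914.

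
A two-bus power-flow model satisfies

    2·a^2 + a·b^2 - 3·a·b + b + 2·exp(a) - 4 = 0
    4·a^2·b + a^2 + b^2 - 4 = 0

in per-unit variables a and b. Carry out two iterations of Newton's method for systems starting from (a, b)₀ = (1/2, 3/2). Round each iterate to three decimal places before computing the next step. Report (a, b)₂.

(0.230, 1.914)

At (1/2, 3/2): F = (0.17244, 0.000).
Jacobian J = [[4·a + b^2 - 3·b + 2·exp(a), 2·a·b - 3·a + 1], [8·a·b + 2·a, 4·a^2 + 2·b]].
At the point, J = [[3.04744, 1.000], [7.000, 4.000]] (det J = 5.18977).
Solving J·Δ = −F gives Δ = (-0.133, 0.233).
Then the next iterate is (a, b)₁ = (0.367, 1.733).
Round to (0.367, 1.733) and repeat: F = (0.08335, 0.07164), J = [[2.15908, 1.17102], [5.82209, 4.00476]].
Δ = (-0.137, 0.181), so (a, b)₂ = (0.230, 1.914).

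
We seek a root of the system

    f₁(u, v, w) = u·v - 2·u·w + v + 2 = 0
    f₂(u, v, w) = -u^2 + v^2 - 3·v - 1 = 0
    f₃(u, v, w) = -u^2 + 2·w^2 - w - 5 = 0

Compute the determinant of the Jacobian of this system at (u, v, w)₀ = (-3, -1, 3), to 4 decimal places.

J = [[v - 2·w, u + 1, -2·u], [-2·u, 2·v - 3, 0], [-2·u, 0, 4·w - 1]].
At the point, J = [[-7.0000, -2.0000, 6.0000], [6.0000, -5.0000, 0.0000], [6.0000, 0.0000, 11.0000]].
det J = 697.0000.

697.0000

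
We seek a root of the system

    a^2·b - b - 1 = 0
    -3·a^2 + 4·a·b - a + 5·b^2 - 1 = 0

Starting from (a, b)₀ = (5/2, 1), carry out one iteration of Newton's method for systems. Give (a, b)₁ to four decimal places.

(1.7450, 0.9095)

At (5/2, 1): F = (4.2500, -7.2500).
Jacobian J = [[2·a·b, a^2 - 1], [-6·a + 4·b - 1, 4·a + 10·b]].
At the point, J = [[5.0000, 5.2500], [-12.0000, 20.0000]] (det J = 163.0000).
Solving J·Δ = −F gives Δ = (-0.7550, -0.0905).
Then the next iterate is (a, b)₁ = (1.7450, 0.9095).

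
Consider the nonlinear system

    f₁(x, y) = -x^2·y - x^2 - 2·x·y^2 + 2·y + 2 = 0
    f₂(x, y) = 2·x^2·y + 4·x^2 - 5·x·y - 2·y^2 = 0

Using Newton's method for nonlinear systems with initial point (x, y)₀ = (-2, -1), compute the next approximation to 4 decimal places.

(-1.3514, -0.7297)

At (-2, -1): F = (4.0000, -4.0000).
Jacobian J = [[-2·x·y - 2·x - 2·y^2, -x^2 - 4·x·y + 2], [4·x·y + 8·x - 5·y, 2·x^2 - 5·x - 4·y]].
At the point, J = [[-2.0000, -10.0000], [-3.0000, 22.0000]] (det J = -74.0000).
Solving J·Δ = −F gives Δ = (0.6486, 0.2703).
Then the next iterate is (x, y)₁ = (-1.3514, -0.7297).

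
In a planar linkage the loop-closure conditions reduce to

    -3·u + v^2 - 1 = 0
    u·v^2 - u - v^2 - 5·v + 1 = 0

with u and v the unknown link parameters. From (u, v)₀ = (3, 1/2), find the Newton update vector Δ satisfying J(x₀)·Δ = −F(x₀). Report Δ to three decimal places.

At (3, 1/2): F = (-9.750, -4.000).
Jacobian J = [[-3, 2·v], [v^2 - 1, 2·u·v - 2·v - 5]].
At the point, J = [[-3.000, 1.000], [-0.750, -3.000]] (det J = 9.750).
Solving J·Δ = −F gives Δ = (-3.410, -0.481).

(-3.410, -0.481)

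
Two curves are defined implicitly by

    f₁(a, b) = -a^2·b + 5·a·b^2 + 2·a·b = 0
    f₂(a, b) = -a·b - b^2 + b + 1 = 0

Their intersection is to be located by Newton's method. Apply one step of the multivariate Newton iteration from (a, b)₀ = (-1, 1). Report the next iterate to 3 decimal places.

(1.000, 1.769)

At (-1, 1): F = (-8.000, 2.000).
Jacobian J = [[-2·a·b + 5·b^2 + 2·b, -a^2 + 10·a·b + 2·a], [-b, -a - 2·b + 1]].
At the point, J = [[9.000, -13.000], [-1.000, 0.000]] (det J = -13.000).
Solving J·Δ = −F gives Δ = (2.000, 0.769).
Then the next iterate is (a, b)₁ = (1.000, 1.769).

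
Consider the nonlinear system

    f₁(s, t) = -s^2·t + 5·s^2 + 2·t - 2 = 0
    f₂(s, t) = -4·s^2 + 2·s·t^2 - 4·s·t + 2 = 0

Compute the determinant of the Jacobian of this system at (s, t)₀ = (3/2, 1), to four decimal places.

-3.5000

J = [[-2·s·t + 10·s, -s^2 + 2], [-8·s + 2·t^2 - 4·t, 4·s·t - 4·s]].
At the point, J = [[12.0000, -0.2500], [-14.0000, 0.0000]].
det J = -3.5000.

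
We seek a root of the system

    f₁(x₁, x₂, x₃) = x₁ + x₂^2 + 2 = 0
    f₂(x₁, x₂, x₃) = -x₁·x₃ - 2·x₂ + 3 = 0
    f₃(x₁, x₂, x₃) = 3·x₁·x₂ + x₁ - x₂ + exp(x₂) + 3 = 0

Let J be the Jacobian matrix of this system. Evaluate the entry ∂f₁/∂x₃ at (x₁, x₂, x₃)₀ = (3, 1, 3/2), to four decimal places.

0.0000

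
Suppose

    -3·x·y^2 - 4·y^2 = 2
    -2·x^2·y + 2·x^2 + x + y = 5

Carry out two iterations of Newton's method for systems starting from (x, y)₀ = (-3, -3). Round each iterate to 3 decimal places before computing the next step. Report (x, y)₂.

(-1.013, -3.674)

At (-3, -3): F = (43.000, 61.000).
Jacobian J = [[-3·y^2, -6·x·y - 8·y], [-4·x·y + 4·x + 1, -2·x^2 + 1]].
At the point, J = [[-27.000, -30.000], [-47.000, -17.000]] (det J = -951.000).
Solving J·Δ = −F gives Δ = (1.156, 0.393).
Then the next iterate is (x, y)₁ = (-1.844, -2.607).
Round to (-1.844, -2.607) and repeat: F = (8.41216, 15.07902), J = [[-20.38935, -7.98785], [-25.60523, -5.80067]].
Δ = (0.831, -1.067), so (x, y)₂ = (-1.013, -3.674).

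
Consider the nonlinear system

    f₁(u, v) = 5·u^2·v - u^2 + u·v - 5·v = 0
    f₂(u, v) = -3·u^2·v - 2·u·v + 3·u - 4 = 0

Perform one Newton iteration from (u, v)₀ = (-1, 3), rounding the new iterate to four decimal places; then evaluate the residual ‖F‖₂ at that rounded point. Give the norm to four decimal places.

At (-1, 3): F = (-4.0000, -10.0000).
Jacobian J = [[10·u·v - 2·u + v, 5·u^2 + u - 5], [-6·u·v - 2·v + 3, -3·u^2 - 2·u]].
At the point, J = [[-25.0000, -1.0000], [15.0000, -1.0000]] (det J = 40.0000).
Solving J·Δ = −F gives Δ = (0.1500, -7.7500).
Then the next iterate is (u, v)₁ = (-0.8500, -4.7500).
Re-evaluating at (-0.8500, -4.7500): F = (9.905625, -4.329375), so ‖F‖₂ = 10.8104.

10.8104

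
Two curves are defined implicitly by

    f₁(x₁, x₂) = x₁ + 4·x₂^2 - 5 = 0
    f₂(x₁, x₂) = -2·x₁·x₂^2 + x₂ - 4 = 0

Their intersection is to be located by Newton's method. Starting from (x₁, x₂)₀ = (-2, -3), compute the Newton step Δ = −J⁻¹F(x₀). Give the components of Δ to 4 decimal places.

(0.0637, 1.2110)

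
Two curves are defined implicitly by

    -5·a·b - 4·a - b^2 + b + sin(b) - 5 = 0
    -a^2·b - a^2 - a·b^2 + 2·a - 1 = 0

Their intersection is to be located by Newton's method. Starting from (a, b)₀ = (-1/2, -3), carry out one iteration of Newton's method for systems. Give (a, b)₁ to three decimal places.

At (-1/2, -3): F = (-22.64112, 3.000).
Jacobian J = [[-5·b - 4, -5·a - 2·b + cos(b) + 1], [-2·a·b - 2·a - b^2 + 2, -a^2 - 2·a·b]].
At the point, J = [[11.000, 8.51001], [-9.000, -3.250]] (det J = 40.84007).
Solving J·Δ = −F gives Δ = (-1.177, 4.181).
Then the next iterate is (a, b)₁ = (-1.677, 1.181).

(-1.677, 1.181)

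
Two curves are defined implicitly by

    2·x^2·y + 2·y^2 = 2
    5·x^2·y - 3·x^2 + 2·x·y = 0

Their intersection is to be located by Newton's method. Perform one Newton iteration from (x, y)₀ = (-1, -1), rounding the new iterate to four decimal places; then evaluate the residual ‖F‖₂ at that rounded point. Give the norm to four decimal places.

At (-1, -1): F = (-2.0000, -6.0000).
Jacobian J = [[4·x·y, 2·x^2 + 4·y], [10·x·y - 6·x + 2·y, 5·x^2 + 2·x]].
At the point, J = [[4.0000, -2.0000], [14.0000, 3.0000]] (det J = 40.0000).
Solving J·Δ = −F gives Δ = (0.4500, -0.1000).
Then the next iterate is (x, y)₁ = (-0.5500, -1.1000).
Re-evaluating at (-0.5500, -1.1000): F = (-0.2455, -1.361250), so ‖F‖₂ = 1.3832.

1.3832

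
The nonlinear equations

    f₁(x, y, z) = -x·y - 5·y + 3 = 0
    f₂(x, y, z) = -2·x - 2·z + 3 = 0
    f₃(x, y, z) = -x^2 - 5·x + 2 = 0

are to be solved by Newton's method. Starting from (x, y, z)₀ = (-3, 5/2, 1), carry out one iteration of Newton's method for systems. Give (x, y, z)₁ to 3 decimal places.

At (-3, 5/2, 1): F = (-2.000, 7.000, 8.000).
Jacobian J = [[-y, -x - 5, 0], [-2, 0, -2], [-2·x - 5, 0, 0]].
At the point, J = [[-2.500, -2.000, 0.000], [-2.000, 0.000, -2.000], [1.000, 0.000, 0.000]] (det J = 4.000).
Solving J·Δ = −F gives Δ = (-8.000, 9.000, 11.500).
Then the next iterate is (x, y, z)₁ = (-11.000, 11.500, 12.500).

(-11.000, 11.500, 12.500)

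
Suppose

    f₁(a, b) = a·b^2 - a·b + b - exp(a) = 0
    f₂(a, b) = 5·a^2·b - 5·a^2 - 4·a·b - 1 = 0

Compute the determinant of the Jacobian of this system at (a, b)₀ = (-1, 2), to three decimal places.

-21.311

J = [[b^2 - b - exp(a), 2·a·b - a + 1], [10·a·b - 10·a - 4·b, 5·a^2 - 4·a]].
At the point, J = [[1.63212, -2.000], [-18.000, 9.000]].
det J = -21.311.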